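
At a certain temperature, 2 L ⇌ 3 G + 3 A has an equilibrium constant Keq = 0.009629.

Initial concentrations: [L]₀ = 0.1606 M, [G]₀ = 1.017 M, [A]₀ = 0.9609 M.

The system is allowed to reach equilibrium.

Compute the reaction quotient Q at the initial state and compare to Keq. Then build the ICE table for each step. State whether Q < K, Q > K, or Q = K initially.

Q₀ = 36.18; Q > K (proceeds reverse)

Q₀ = 36.18 vs Keq = 0.009629 ⇒ Q>K, reverse
Step 1:
                    L           G           A
  I            0.1606       1.017      0.9609
  C            0.4044     -0.6066     -0.6066
  E             0.565      0.4104      0.3543
  solve Keq expr → x = -0.2022; check Q = 0.009629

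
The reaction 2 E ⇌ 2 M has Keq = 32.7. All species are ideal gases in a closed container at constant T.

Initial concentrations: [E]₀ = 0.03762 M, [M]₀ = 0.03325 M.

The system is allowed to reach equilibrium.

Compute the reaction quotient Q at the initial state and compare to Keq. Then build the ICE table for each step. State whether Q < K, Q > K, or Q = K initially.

Q₀ = 0.7812 vs Keq = 32.7 ⇒ Q<K, forward
Step 1:
                    E           M
  Initial     0.03762     0.03325
  Change     -0.02707     0.02707
  Equil       0.01055     0.06032
  solve Keq expr → x = 0.01354; check Q = 32.7

Q₀ = 0.7812; Q < K (proceeds forward)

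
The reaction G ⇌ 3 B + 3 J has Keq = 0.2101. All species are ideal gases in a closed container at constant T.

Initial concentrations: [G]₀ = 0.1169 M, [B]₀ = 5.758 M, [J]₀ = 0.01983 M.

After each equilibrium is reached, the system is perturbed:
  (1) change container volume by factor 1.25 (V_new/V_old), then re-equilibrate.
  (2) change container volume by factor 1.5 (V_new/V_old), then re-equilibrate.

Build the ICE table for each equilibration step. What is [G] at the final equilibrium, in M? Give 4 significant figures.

[G]_eq = 0.04357 M

Q₀ = 0.01273 vs Keq = 0.2101 ⇒ Q<K, forward
Step 1:
                  G         B         J
  init       0.1169     5.758   0.01983
  Δ       -0.009659   0.02898   0.02898
  eq         0.1072     5.787   0.04881
  solve Keq expr → x = 0.009659; check Q = 0.2101
Then change container volume by factor 1.25 (V_new/V_old).
Step 2:
                  G         B         J
  init      0.08579      4.63   0.03905
  Δ       -0.005395   0.01618   0.01618
  eq         0.0804     4.646   0.05523
  solve Keq expr → x = 0.005395; check Q = 0.2101
Then change container volume by factor 1.5 (V_new/V_old).
Step 3:
                  G         B         J
  init       0.0536     3.097   0.03682
  Δ        -0.01002   0.03007   0.03007
  eq        0.04357     3.127   0.06689
  solve Keq expr → x = 0.01002; check Q = 0.2101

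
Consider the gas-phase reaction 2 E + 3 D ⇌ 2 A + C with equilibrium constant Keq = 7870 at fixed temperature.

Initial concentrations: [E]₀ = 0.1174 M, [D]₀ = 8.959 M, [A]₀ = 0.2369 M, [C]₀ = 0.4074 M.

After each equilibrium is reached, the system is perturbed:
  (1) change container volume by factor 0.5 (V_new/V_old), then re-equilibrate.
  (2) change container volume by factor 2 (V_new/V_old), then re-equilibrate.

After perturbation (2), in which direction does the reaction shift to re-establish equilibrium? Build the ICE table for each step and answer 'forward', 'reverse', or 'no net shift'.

Direction: reverse

Q₀ = 0.002307 vs Keq = 7870 ⇒ Q<K, forward
Step 1:
                  E         D         A         C
  init       0.1174     8.959    0.2369    0.4074
  Δ         -0.1173   -0.1759    0.1173   0.05865
  eq      1.0471e-04     8.783    0.3542     0.466
  solve Keq expr → x = 0.05865; check Q = 7870
Then change container volume by factor 0.5 (V_new/V_old).
Step 2:
                  E         D         A         C
  init    2.0943e-04     17.57    0.7084    0.9321
  Δ       -1.0469e-04 -1.5704e-04 1.0469e-04 5.2347e-05
  eq      1.0473e-04     17.57    0.7085    0.9321
  solve Keq expr → x = 5.2347e-05; check Q = 7870
Then change container volume by factor 2 (V_new/V_old).
Step 3:
                  E         D         A         C
  init    5.2367e-05     8.783    0.3542    0.4661
  Δ       5.2347e-05 7.8520e-05 -5.2347e-05 -2.6173e-05
  eq      1.0471e-04     8.783    0.3542     0.466
  solve Keq expr → x = -2.6173e-05; check Q = 7870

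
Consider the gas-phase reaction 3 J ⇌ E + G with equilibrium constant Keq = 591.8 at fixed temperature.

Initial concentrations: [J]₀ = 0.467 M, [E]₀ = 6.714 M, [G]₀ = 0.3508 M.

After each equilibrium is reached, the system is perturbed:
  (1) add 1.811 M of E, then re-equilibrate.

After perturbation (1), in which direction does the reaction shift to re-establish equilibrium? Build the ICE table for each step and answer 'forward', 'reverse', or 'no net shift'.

Q₀ = 23.13 vs Keq = 591.8 ⇒ Q<K, forward
Step 1:
                    J           E           G
  I             0.467       6.714      0.3508
  C           -0.2941     0.09804     0.09804
  E            0.1729       6.812      0.4488
  solve Keq expr → x = 0.09804; check Q = 591.8
Then add 1.811 M of E.
Step 2:
                    J           E           G
  I            0.1729       8.623      0.4488
  C           0.01347   -0.004492   -0.004492
  E            0.1863       8.619      0.4444
  solve Keq expr → x = -0.004492; check Q = 591.8

Direction: reverse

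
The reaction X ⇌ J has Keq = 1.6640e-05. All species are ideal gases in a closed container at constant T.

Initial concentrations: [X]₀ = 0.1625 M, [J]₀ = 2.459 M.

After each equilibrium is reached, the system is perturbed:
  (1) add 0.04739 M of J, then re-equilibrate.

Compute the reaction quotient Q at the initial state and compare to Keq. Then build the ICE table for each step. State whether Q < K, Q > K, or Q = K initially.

Q₀ = 15.13; Q > K (proceeds reverse)

Q₀ = 15.13 vs Keq = 1.6640e-05 ⇒ Q>K, reverse
Step 1:
                   X          J
  init        0.1625      2.459
  Δ            2.459     -2.459
  eq           2.621 4.3621e-05
  solve Keq expr → x = -2.459; check Q = 1.6640e-05
Then add 0.04739 M of J.
Step 2:
                   X          J
  init         2.621    0.04743
  Δ          0.04739   -0.04739
  eq           2.669 4.4410e-05
  solve Keq expr → x = -0.04739; check Q = 1.6640e-05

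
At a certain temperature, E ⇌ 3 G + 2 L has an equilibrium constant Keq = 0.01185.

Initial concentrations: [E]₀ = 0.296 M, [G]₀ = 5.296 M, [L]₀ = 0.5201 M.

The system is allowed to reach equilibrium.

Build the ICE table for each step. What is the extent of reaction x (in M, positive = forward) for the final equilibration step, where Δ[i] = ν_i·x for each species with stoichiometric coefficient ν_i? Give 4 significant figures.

Q₀ = 135.7 vs Keq = 0.01185 ⇒ Q>K, reverse
Step 1:
                    E           G           L
  init          0.296       5.296      0.5201
  Δ            0.2559     -0.7676     -0.5117
  eq           0.5519       4.528    0.008392
  solve Keq expr → x = -0.2559; check Q = 0.01185

x = -0.2559 M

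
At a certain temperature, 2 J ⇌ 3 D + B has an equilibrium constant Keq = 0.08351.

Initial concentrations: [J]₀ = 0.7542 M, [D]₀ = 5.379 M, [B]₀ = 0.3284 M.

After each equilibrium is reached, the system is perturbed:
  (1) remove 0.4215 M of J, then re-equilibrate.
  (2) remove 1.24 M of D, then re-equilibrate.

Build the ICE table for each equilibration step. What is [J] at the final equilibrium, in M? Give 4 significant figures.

Q₀ = 89.85 vs Keq = 0.08351 ⇒ Q>K, reverse
Step 1:
                  J         D         B
  Initial    0.7542     5.379    0.3284
  Change     0.6529   -0.9794   -0.3265
  Equil       1.407       4.4  0.001942
  solve Keq expr → x = -0.3265; check Q = 0.08351
Then remove 0.4215 M of J.
Step 2:
                  J         D         B
  Initial    0.9856       4.4  0.001942
  Change   0.001966  -0.00295 -9.8324e-04
  Equil      0.9876     4.397 9.5833e-04
  solve Keq expr → x = -9.8324e-04; check Q = 0.08351
Then remove 1.24 M of D.
Step 3:
                  J         D         B
  Initial    0.9876     3.157 9.5833e-04
  Change  -0.003205  0.004808  0.001603
  Equil      0.9844     3.161  0.002561
  solve Keq expr → x = 0.001603; check Q = 0.08351

[J]_eq = 0.9844 M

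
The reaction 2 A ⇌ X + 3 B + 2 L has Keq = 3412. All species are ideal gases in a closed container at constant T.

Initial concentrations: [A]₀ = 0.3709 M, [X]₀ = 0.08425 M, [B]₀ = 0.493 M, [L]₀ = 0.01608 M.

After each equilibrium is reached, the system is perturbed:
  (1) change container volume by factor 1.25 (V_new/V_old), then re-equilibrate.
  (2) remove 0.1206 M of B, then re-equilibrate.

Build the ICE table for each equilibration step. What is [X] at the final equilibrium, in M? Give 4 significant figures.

Q₀ = 1.8974e-05 vs Keq = 3412 ⇒ Q<K, forward
Step 1:
                    A           X           B           L
  I            0.3709     0.08425       0.493     0.01608
  C           -0.3673      0.1836      0.5509      0.3673
  E          0.003623      0.2679       1.044      0.3834
  solve Keq expr → x = 0.1836; check Q = 3412
Then change container volume by factor 1.25 (V_new/V_old).
Step 2:
                    A           X           B           L
  I          0.002898      0.2143      0.8351      0.3067
  C          -0.00103  5.1490e-04    0.001545     0.00103
  E          0.001869      0.2148      0.8367      0.3077
  solve Keq expr → x = 5.1490e-04; check Q = 3412
Then remove 0.1206 M of B.
Step 3:
                    A           X           B           L
  I          0.001869      0.2148      0.7161      0.3077
  C       -3.8479e-04  1.9239e-04  5.7718e-04  3.8479e-04
  E          0.001484       0.215      0.7167      0.3081
  solve Keq expr → x = 1.9239e-04; check Q = 3412

[X]_eq = 0.215 M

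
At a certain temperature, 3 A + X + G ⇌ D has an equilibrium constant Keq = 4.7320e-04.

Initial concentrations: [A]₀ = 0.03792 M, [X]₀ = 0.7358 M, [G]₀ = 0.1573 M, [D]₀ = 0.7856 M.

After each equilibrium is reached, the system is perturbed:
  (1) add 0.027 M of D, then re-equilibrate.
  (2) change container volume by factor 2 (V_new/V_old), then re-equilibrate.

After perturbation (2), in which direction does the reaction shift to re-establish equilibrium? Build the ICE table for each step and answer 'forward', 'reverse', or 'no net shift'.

Direction: reverse

Q₀ = 1.2448e+05 vs Keq = 4.7320e-04 ⇒ Q>K, reverse
Step 1:
                    A           X           G           D
  init        0.03792      0.7358      0.1573      0.7856
  Δ              2.33      0.7767      0.7767     -0.7767
  eq            2.368       1.513       0.934    0.008878
  solve Keq expr → x = -0.7767; check Q = 4.7320e-04
Then add 0.027 M of D.
Step 2:
                    A           X           G           D
  init          2.368       1.513       0.934     0.03588
  Δ             0.077     0.02567     0.02567    -0.02567
  eq            2.445       1.538      0.9597     0.01021
  solve Keq expr → x = -0.02567; check Q = 4.7320e-04
Then change container volume by factor 2 (V_new/V_old).
Step 3:
                    A           X           G           D
  init          1.223      0.7691      0.4798    0.005105
  Δ           0.01431     0.00477     0.00477    -0.00477
  eq            1.237      0.7739      0.4846  3.3578e-04
  solve Keq expr → x = -0.00477; check Q = 4.7320e-04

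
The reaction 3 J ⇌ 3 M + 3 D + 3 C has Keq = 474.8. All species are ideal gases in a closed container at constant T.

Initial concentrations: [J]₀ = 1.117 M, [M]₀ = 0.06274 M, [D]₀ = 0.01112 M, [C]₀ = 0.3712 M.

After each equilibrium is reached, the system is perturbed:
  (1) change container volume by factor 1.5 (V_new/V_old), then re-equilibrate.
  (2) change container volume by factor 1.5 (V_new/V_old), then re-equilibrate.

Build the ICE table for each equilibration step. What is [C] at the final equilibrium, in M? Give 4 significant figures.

Q₀ = 1.2463e-11 vs Keq = 474.8 ⇒ Q<K, forward
Step 1:
                   J          M          D          C
  init         1.117    0.06274    0.01112     0.3712
  Δ          -0.9515     0.9515     0.9515     0.9515
  eq          0.1655      1.014     0.9626      1.323
  solve Keq expr → x = 0.3172; check Q = 474.8
Then change container volume by factor 1.5 (V_new/V_old).
Step 2:
                   J          M          D          C
  init        0.1103     0.6761     0.6417     0.8818
  Δ         -0.05029    0.05029    0.05029    0.05029
  eq         0.06006     0.7264      0.692     0.9321
  solve Keq expr → x = 0.01676; check Q = 474.8
Then change container volume by factor 1.5 (V_new/V_old).
Step 3:
                   J          M          D          C
  init       0.04004     0.4843     0.4613     0.6214
  Δ         -0.02008    0.02008    0.02008    0.02008
  eq         0.01996     0.5044     0.4814     0.6415
  solve Keq expr → x = 0.006692; check Q = 474.8

[C]_eq = 0.6415 M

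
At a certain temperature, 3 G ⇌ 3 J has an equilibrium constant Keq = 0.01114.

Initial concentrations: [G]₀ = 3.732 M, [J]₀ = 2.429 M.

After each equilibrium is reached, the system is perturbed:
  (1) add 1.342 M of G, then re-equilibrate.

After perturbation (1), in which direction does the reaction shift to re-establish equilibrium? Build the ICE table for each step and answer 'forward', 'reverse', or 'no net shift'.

Q₀ = 0.2757 vs Keq = 0.01114 ⇒ Q>K, reverse
Step 1:
                   G          J
  I            3.732      2.429
  C            1.304     -1.304
  E            5.036      1.125
  solve Keq expr → x = -0.4347; check Q = 0.01114
Then add 1.342 M of G.
Step 2:
                   G          J
  I            6.378      1.125
  C           -0.245      0.245
  E            6.133       1.37
  solve Keq expr → x = 0.08167; check Q = 0.01114

Direction: forward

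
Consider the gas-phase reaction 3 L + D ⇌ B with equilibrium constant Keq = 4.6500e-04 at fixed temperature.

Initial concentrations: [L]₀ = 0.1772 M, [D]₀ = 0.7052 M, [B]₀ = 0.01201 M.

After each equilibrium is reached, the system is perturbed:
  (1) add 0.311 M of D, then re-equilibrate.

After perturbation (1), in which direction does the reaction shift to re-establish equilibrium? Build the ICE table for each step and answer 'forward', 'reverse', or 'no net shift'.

Q₀ = 3.061 vs Keq = 4.6500e-04 ⇒ Q>K, reverse
Step 1:
                  L         D         B
  Initial    0.1772    0.7052   0.01201
  Change    0.03602   0.01201  -0.01201
  Equil      0.2132    0.7172 3.2328e-06
  solve Keq expr → x = -0.01201; check Q = 4.6500e-04
Then add 0.311 M of D.
Step 2:
                  L         D         B
  Initial    0.2132     1.028 3.2328e-06
  Change  -4.2047e-06 -1.4016e-06 1.4016e-06
  Equil      0.2132     1.028 4.6344e-06
  solve Keq expr → x = 1.4016e-06; check Q = 4.6500e-04

Direction: forward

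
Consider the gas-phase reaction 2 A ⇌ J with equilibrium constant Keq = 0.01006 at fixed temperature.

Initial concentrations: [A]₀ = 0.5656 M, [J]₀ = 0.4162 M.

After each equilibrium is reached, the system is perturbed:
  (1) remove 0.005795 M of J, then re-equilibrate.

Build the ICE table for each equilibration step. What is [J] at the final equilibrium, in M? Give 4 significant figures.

Q₀ = 1.301 vs Keq = 0.01006 ⇒ Q>K, reverse
Step 1:
                    A           J
  Initial      0.5656      0.4162
  Change       0.7951     -0.3976
  Equil         1.361     0.01863
  solve Keq expr → x = -0.3976; check Q = 0.01006
Then remove 0.005795 M of J.
Step 2:
                    A           J
  Initial       1.361     0.01283
  Change     -0.01099    0.005495
  Equil          1.35     0.01833
  solve Keq expr → x = 0.005495; check Q = 0.01006

[J]_eq = 0.01833 M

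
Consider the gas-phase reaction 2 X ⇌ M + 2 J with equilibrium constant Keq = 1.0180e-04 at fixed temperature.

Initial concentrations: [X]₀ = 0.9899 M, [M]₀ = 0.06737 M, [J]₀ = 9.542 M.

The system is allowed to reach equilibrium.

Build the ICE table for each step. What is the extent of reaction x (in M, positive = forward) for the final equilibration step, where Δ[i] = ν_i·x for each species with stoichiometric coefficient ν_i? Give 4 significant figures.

x = -0.06737 M

Q₀ = 6.26 vs Keq = 1.0180e-04 ⇒ Q>K, reverse
Step 1:
                   X          M          J
  init        0.9899    0.06737      9.542
  Δ           0.1347   -0.06737    -0.1347
  eq           1.125 1.4549e-06      9.407
  solve Keq expr → x = -0.06737; check Q = 1.0180e-04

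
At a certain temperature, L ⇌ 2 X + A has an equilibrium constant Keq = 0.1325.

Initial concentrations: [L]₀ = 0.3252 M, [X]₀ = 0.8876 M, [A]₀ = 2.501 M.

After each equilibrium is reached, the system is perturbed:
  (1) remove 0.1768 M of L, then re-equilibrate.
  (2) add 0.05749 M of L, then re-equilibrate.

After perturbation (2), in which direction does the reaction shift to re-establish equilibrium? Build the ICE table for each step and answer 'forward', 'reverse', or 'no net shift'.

Direction: forward

Q₀ = 6.059 vs Keq = 0.1325 ⇒ Q>K, reverse
Step 1:
                   L          X          A
  init        0.3252     0.8876      2.501
  Δ           0.3426    -0.6851    -0.3426
  eq          0.6678     0.2025      2.158
  solve Keq expr → x = -0.3426; check Q = 0.1325
Then remove 0.1768 M of L.
Step 2:
                   L          X          A
  init         0.491     0.2025      2.158
  Δ          0.01302   -0.02604   -0.01302
  eq           0.504     0.1764      2.145
  solve Keq expr → x = -0.01302; check Q = 0.1325
Then add 0.05749 M of L.
Step 3:
                   L          X          A
  init        0.5615     0.1764      2.145
  Δ        -0.004432   0.008863   0.004432
  eq           0.557     0.1853       2.15
  solve Keq expr → x = 0.004432; check Q = 0.1325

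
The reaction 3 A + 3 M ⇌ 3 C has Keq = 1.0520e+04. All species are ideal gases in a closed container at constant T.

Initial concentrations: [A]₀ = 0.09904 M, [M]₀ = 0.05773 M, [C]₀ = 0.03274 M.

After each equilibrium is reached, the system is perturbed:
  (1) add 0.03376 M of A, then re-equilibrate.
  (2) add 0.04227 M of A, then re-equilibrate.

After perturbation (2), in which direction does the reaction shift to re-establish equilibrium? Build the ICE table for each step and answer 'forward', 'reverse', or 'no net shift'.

Direction: forward

Q₀ = 187.8 vs Keq = 1.0520e+04 ⇒ Q<K, forward
Step 1:
                    A           M           C
  Initial     0.09904     0.05773     0.03274
  Change     -0.02362    -0.02362     0.02362
  Equil       0.07542     0.03411     0.05636
  solve Keq expr → x = 0.007874; check Q = 1.0520e+04
Then add 0.03376 M of A.
Step 2:
                    A           M           C
  Initial      0.1092     0.03411     0.05636
  Change    -0.006305   -0.006305    0.006305
  Equil        0.1029      0.0278     0.06267
  solve Keq expr → x = 0.002102; check Q = 1.0520e+04
Then add 0.04227 M of A.
Step 3:
                    A           M           C
  Initial      0.1451      0.0278     0.06267
  Change    -0.005516   -0.005516    0.005516
  Equil        0.1396     0.02229     0.06818
  solve Keq expr → x = 0.001839; check Q = 1.0520e+04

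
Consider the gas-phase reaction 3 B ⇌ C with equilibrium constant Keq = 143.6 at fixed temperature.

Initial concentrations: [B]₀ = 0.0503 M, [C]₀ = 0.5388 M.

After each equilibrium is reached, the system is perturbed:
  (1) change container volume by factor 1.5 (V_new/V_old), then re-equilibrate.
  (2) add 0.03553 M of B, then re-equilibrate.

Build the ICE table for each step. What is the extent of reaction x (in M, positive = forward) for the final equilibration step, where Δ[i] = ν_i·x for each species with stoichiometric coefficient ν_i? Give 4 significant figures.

Q₀ = 4234 vs Keq = 143.6 ⇒ Q>K, reverse
Step 1:
                  B         C
  Initial    0.0503    0.5388
  Change     0.1018  -0.03392
  Equil      0.1521    0.5049
  solve Keq expr → x = -0.03392; check Q = 143.6
Then change container volume by factor 1.5 (V_new/V_old).
Step 2:
                  B         C
  Initial    0.1014    0.3366
  Change    0.03013  -0.01004
  Equil      0.1315    0.3265
  solve Keq expr → x = -0.01004; check Q = 143.6
Then add 0.03553 M of B.
Step 3:
                  B         C
  Initial     0.167    0.3265
  Change   -0.03402   0.01134
  Equil       0.133    0.3379
  solve Keq expr → x = 0.01134; check Q = 143.6

x = 0.01134 M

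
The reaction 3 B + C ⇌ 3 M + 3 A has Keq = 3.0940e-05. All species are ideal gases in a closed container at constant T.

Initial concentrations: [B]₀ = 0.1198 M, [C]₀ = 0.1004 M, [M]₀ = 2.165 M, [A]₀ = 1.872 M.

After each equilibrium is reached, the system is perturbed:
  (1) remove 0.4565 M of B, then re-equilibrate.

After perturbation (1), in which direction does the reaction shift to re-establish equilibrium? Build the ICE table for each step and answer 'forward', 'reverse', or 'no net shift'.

Q₀ = 3.8564e+05 vs Keq = 3.0940e-05 ⇒ Q>K, reverse
Step 1:
                   B          C          M          A
  init        0.1198     0.1004      2.165      1.872
  Δ            1.748     0.5827     -1.748     -1.748
  eq           1.868     0.6831     0.4169     0.1239
  solve Keq expr → x = -0.5827; check Q = 3.0940e-05
Then remove 0.4565 M of B.
Step 2:
                   B          C          M          A
  init         1.411     0.6831     0.4169     0.1239
  Δ          0.02287   0.007622   -0.02287   -0.02287
  eq           1.434     0.6907      0.394      0.101
  solve Keq expr → x = -0.007622; check Q = 3.0940e-05

Direction: reverse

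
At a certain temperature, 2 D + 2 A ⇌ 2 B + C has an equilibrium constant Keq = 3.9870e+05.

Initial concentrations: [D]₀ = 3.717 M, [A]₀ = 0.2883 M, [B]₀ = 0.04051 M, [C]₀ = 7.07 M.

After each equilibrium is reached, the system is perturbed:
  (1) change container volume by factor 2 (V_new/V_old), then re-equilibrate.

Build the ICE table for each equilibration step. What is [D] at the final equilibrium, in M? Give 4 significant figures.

Q₀ = 0.0101 vs Keq = 3.9870e+05 ⇒ Q<K, forward
Step 1:
                  D         A         B         C
  init        3.717    0.2883   0.04051      7.07
  Δ         -0.2879   -0.2879    0.2879    0.1439
  eq          3.429 4.0737e-04    0.3284     7.214
  solve Keq expr → x = 0.1439; check Q = 3.9870e+05
Then change container volume by factor 2 (V_new/V_old).
Step 2:
                  D         A         B         C
  init        1.715 2.0368e-04    0.1642     3.607
  Δ       8.4206e-05 8.4206e-05 -8.4206e-05 -4.2103e-05
  eq          1.715 2.8789e-04    0.1641     3.607
  solve Keq expr → x = -4.2103e-05; check Q = 3.9870e+05

[D]_eq = 1.715 M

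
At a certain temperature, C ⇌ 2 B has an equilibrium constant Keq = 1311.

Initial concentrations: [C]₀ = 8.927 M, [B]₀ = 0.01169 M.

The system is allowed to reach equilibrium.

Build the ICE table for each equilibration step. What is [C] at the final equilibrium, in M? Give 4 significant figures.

Q₀ = 1.5308e-05 vs Keq = 1311 ⇒ Q<K, forward
Step 1:
                    C           B
  init          8.927     0.01169
  Δ            -8.696       17.39
  eq            0.231        17.4
  solve Keq expr → x = 8.696; check Q = 1311

[C]_eq = 0.231 M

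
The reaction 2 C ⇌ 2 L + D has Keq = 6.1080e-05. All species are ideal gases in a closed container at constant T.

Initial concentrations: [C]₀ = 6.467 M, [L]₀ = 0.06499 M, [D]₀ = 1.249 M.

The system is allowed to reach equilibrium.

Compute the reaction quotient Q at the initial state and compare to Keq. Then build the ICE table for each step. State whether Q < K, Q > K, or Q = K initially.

Q₀ = 1.2614e-04 vs Keq = 6.1080e-05 ⇒ Q>K, reverse
Step 1:
                  C         L         D
  I           6.467   0.06499     1.249
  C         0.01945  -0.01945 -0.009726
  E           6.486   0.04554     1.239
  solve Keq expr → x = -0.009726; check Q = 6.1080e-05

Q₀ = 1.2614e-04; Q > K (proceeds reverse)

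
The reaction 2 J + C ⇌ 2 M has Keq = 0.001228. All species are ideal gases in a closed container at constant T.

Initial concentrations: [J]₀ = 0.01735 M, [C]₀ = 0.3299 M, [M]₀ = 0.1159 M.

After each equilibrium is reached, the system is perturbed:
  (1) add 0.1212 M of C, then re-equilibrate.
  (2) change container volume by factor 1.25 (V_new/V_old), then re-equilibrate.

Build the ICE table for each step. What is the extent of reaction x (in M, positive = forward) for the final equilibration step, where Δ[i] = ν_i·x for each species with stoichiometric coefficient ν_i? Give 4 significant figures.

Q₀ = 135.3 vs Keq = 0.001228 ⇒ Q>K, reverse
Step 1:
                    J           C           M
  init        0.01735      0.3299      0.1159
  Δ            0.1131     0.05653     -0.1131
  eq           0.1304      0.3864    0.002841
  solve Keq expr → x = -0.05653; check Q = 0.001228
Then add 0.1212 M of C.
Step 2:
                    J           C           M
  init         0.1304      0.5076    0.002841
  Δ       -4.0442e-04 -2.0221e-04  4.0442e-04
  eq             0.13      0.5074    0.003245
  solve Keq expr → x = 2.0221e-04; check Q = 0.001228
Then change container volume by factor 1.25 (V_new/V_old).
Step 3:
                    J           C           M
  init          0.104      0.4059    0.002596
  Δ        2.6773e-04  1.3386e-04 -2.6773e-04
  eq           0.1043      0.4061    0.002328
  solve Keq expr → x = -1.3386e-04; check Q = 0.001228

x = -1.3386e-04 M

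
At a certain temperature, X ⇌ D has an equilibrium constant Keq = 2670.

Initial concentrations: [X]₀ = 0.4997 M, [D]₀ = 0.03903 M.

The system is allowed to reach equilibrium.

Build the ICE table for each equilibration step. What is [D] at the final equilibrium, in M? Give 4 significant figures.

[D]_eq = 0.5385 M

Q₀ = 0.07811 vs Keq = 2670 ⇒ Q<K, forward
Step 1:
                   X          D
  I           0.4997    0.03903
  C          -0.4995     0.4995
  E       2.0170e-04     0.5385
  solve Keq expr → x = 0.4995; check Q = 2670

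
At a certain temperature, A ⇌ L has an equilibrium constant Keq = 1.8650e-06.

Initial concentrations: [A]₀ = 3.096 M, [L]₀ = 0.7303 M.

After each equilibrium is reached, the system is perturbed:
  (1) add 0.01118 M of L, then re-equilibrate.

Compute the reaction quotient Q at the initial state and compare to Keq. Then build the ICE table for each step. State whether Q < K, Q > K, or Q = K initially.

Q₀ = 0.2359; Q > K (proceeds reverse)

Q₀ = 0.2359 vs Keq = 1.8650e-06 ⇒ Q>K, reverse
Step 1:
                    A           L
  Initial       3.096      0.7303
  Change       0.7303     -0.7303
  Equil         3.826  7.1360e-06
  solve Keq expr → x = -0.7303; check Q = 1.8650e-06
Then add 0.01118 M of L.
Step 2:
                    A           L
  Initial       3.826     0.01119
  Change      0.01118    -0.01118
  Equil         3.837  7.1569e-06
  solve Keq expr → x = -0.01118; check Q = 1.8650e-06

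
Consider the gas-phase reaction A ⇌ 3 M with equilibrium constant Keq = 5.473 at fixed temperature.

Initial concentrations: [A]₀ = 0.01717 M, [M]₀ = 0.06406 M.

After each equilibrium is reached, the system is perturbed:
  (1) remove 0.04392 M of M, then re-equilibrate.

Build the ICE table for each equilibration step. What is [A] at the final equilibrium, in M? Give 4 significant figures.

[A]_eq = 6.6647e-05 M

Q₀ = 0.01531 vs Keq = 5.473 ⇒ Q<K, forward
Step 1:
                    A           M
  init        0.01717     0.06406
  Δ          -0.01689     0.05068
  eq       2.7602e-04      0.1147
  solve Keq expr → x = 0.01689; check Q = 5.473
Then remove 0.04392 M of M.
Step 2:
                    A           M
  init     2.7602e-04     0.07082
  Δ       -2.0937e-04  6.2812e-04
  eq       6.6647e-05     0.07145
  solve Keq expr → x = 2.0937e-04; check Q = 5.473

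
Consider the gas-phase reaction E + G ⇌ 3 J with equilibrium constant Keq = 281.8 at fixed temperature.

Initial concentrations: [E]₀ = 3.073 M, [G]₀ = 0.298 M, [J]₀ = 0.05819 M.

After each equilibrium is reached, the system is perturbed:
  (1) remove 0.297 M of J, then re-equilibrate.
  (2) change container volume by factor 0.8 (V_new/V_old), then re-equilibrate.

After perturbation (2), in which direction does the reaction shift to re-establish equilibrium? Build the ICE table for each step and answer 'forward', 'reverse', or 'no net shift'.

Q₀ = 2.1516e-04 vs Keq = 281.8 ⇒ Q<K, forward
Step 1:
                  E         G         J
  Initial     3.073     0.298   0.05819
  Change    -0.2969   -0.2969    0.8907
  Equil       2.776  0.001092    0.9489
  solve Keq expr → x = 0.2969; check Q = 281.8
Then remove 0.297 M of J.
Step 2:
                  E         G         J
  Initial     2.776  0.001092    0.6519
  Change  -7.3435e-04 -7.3435e-04  0.002203
  Equil       2.775 3.5785e-04    0.6541
  solve Keq expr → x = 7.3435e-04; check Q = 281.8
Then change container volume by factor 0.8 (V_new/V_old).
Step 3:
                  E         G         J
  Initial     3.469 4.4732e-04    0.8176
  Change  1.1113e-04 1.1113e-04 -3.3338e-04
  Equil       3.469 5.5844e-04    0.8173
  solve Keq expr → x = -1.1113e-04; check Q = 281.8

Direction: reverse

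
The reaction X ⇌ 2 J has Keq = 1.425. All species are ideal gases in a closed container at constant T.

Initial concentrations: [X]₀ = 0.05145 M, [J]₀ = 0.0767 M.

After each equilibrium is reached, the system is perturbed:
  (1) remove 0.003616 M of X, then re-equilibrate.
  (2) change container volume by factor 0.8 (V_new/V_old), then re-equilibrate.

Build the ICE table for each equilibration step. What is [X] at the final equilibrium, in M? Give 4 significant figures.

[X]_eq = 0.02108 M

Q₀ = 0.1143 vs Keq = 1.425 ⇒ Q<K, forward
Step 1:
                  X         J
  Initial   0.05145    0.0767
  Change   -0.03595   0.07191
  Equil      0.0155    0.1486
  solve Keq expr → x = 0.03595; check Q = 1.425
Then remove 0.003616 M of X.
Step 2:
                  X         J
  Initial   0.01188    0.1486
  Change   0.002565 -0.005129
  Equil     0.01445    0.1435
  solve Keq expr → x = -0.002565; check Q = 1.425
Then change container volume by factor 0.8 (V_new/V_old).
Step 3:
                  X         J
  Initial   0.01806    0.1793
  Change    0.00302 -0.006039
  Equil     0.02108    0.1733
  solve Keq expr → x = -0.00302; check Q = 1.425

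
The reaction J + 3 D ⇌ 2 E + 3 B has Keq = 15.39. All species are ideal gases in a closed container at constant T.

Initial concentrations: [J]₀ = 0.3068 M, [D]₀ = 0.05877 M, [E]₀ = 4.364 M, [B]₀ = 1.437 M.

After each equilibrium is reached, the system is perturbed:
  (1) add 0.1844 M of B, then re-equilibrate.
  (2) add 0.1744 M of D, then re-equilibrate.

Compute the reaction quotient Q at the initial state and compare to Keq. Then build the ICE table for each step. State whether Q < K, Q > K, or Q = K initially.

Q₀ = 9.0744e+05 vs Keq = 15.39 ⇒ Q>K, reverse
Step 1:
                   J          D          E          B
  init        0.3068    0.05877      4.364      1.437
  Δ           0.2524     0.7573    -0.5049    -0.7573
  eq          0.5592      0.816      3.859     0.6797
  solve Keq expr → x = -0.2524; check Q = 15.39
Then add 0.1844 M of B.
Step 2:
                   J          D          E          B
  init        0.5592      0.816      3.859     0.8641
  Δ           0.0297     0.0891    -0.0594    -0.0891
  eq          0.5889     0.9051        3.8      0.775
  solve Keq expr → x = -0.0297; check Q = 15.39
Then add 0.1744 M of D.
Step 3:
                   J          D          E          B
  init        0.5889       1.08        3.8      0.775
  Δ         -0.02348   -0.07043    0.04696    0.07043
  eq          0.5654      1.009      3.847     0.8455
  solve Keq expr → x = 0.02348; check Q = 15.39

Q₀ = 9.0744e+05; Q > K (proceeds reverse)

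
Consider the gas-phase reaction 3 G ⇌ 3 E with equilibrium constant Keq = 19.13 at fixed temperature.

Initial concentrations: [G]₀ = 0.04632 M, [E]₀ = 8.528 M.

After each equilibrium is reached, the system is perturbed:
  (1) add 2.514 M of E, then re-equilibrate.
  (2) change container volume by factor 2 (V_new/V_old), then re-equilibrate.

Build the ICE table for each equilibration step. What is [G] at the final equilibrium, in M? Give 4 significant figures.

[G]_eq = 1.509 M

Q₀ = 6.2407e+06 vs Keq = 19.13 ⇒ Q>K, reverse
Step 1:
                    G           E
  init        0.04632       8.528
  Δ             2.287      -2.287
  eq            2.333       6.241
  solve Keq expr → x = -0.7624; check Q = 19.13
Then add 2.514 M of E.
Step 2:
                    G           E
  init          2.333       8.755
  Δ            0.6842     -0.6842
  eq            3.018       8.071
  solve Keq expr → x = -0.2281; check Q = 19.13
Then change container volume by factor 2 (V_new/V_old).
Step 3:
                    G           E
  init          1.509       4.035
  Δ                 0           0
  eq            1.509       4.035
  solve Keq expr → x = 0; check Q = 19.13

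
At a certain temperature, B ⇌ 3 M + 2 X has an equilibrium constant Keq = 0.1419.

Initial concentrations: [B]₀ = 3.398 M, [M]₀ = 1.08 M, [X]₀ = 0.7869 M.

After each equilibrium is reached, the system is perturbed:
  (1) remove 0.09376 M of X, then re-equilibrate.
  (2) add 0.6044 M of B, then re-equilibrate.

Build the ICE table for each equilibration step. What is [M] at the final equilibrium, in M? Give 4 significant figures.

[M]_eq = 1.067 M

Q₀ = 0.2296 vs Keq = 0.1419 ⇒ Q>K, reverse
Step 1:
                    B           M           X
  I             3.398        1.08      0.7869
  C           0.03351     -0.1005    -0.06703
  E             3.432      0.9795      0.7199
  solve Keq expr → x = -0.03351; check Q = 0.1419
Then remove 0.09376 M of X.
Step 2:
                    B           M           X
  I             3.432      0.9795      0.6261
  C          -0.01807      0.0542     0.03614
  E             3.413       1.034      0.6622
  solve Keq expr → x = 0.01807; check Q = 0.1419
Then add 0.6044 M of B.
Step 3:
                    B           M           X
  I             4.018       1.034      0.6622
  C          -0.01104     0.03313     0.02209
  E             4.007       1.067      0.6843
  solve Keq expr → x = 0.01104; check Q = 0.1419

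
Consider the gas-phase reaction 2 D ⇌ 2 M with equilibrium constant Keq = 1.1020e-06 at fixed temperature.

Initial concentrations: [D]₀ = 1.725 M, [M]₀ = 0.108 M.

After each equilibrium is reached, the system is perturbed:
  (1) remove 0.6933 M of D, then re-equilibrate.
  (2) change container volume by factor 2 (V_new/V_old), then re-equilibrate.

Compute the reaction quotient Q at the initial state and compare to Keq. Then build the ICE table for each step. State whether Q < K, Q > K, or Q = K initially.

Q₀ = 0.00392; Q > K (proceeds reverse)

Q₀ = 0.00392 vs Keq = 1.1020e-06 ⇒ Q>K, reverse
Step 1:
                  D         M
  init        1.725     0.108
  Δ          0.1061   -0.1061
  eq          1.831  0.001922
  solve Keq expr → x = -0.05304; check Q = 1.1020e-06
Then remove 0.6933 M of D.
Step 2:
                  D         M
  init        1.138  0.001922
  Δ       7.2704e-04 -7.2704e-04
  eq          1.139  0.001195
  solve Keq expr → x = -3.6352e-04; check Q = 1.1020e-06
Then change container volume by factor 2 (V_new/V_old).
Step 3:
                  D         M
  init       0.5693 5.9758e-04
  Δ               0         0
  eq         0.5693 5.9758e-04
  solve Keq expr → x = 0; check Q = 1.1020e-06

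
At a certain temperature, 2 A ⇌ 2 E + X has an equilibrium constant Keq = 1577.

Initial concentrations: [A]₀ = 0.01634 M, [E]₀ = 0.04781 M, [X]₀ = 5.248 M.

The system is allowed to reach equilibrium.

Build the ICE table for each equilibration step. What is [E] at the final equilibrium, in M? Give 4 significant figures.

[E]_eq = 0.06065 M

Q₀ = 44.93 vs Keq = 1577 ⇒ Q<K, forward
Step 1:
                   A          E          X
  init       0.01634    0.04781      5.248
  Δ         -0.01284    0.01284    0.00642
  eq        0.003501    0.06065      5.254
  solve Keq expr → x = 0.00642; check Q = 1577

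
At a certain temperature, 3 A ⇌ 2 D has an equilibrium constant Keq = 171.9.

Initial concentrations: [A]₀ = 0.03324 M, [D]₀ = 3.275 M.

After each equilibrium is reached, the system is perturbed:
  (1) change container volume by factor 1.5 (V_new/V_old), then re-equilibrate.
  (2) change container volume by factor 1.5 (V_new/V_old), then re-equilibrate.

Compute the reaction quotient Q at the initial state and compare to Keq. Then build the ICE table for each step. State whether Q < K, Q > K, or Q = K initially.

Q₀ = 2.9204e+05 vs Keq = 171.9 ⇒ Q>K, reverse
Step 1:
                  A         D
  Initial   0.03324     3.275
  Change     0.3446   -0.2297
  Equil      0.3779     3.045
  solve Keq expr → x = -0.1149; check Q = 171.9
Then change container volume by factor 1.5 (V_new/V_old).
Step 2:
                  A         D
  Initial    0.2519      2.03
  Change    0.03429  -0.02286
  Equil      0.2862     2.007
  solve Keq expr → x = -0.01143; check Q = 171.9
Then change container volume by factor 1.5 (V_new/V_old).
Step 3:
                  A         D
  Initial    0.1908     1.338
  Change    0.02574  -0.01716
  Equil      0.2165     1.321
  solve Keq expr → x = -0.00858; check Q = 171.9

Q₀ = 2.9204e+05; Q > K (proceeds reverse)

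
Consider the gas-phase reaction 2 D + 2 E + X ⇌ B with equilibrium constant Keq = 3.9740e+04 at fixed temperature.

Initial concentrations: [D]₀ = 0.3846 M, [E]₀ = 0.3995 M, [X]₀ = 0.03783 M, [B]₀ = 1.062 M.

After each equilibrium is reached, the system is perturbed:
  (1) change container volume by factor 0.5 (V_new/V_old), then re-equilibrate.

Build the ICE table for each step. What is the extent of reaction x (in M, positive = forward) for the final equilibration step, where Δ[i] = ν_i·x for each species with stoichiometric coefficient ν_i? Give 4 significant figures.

x = 0.004826 M

Q₀ = 1189 vs Keq = 3.9740e+04 ⇒ Q<K, forward
Step 1:
                   D          E          X          B
  Initial     0.3846     0.3995    0.03783      1.062
  Change    -0.07049   -0.07049   -0.03524    0.03524
  Equil       0.3141      0.329   0.002585      1.097
  solve Keq expr → x = 0.03524; check Q = 3.9740e+04
Then change container volume by factor 0.5 (V_new/V_old).
Step 2:
                   D          E          X          B
  Initial     0.6282      0.658    0.00517      2.194
  Change   -0.009653  -0.009653  -0.004826   0.004826
  Equil       0.6186     0.6484 3.4407e-04      2.199
  solve Keq expr → x = 0.004826; check Q = 3.9740e+04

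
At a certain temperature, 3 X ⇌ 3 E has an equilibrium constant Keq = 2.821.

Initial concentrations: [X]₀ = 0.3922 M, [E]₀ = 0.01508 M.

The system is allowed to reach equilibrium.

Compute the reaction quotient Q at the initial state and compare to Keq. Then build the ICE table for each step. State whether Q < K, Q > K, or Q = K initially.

Q₀ = 5.6844e-05; Q < K (proceeds forward)

Q₀ = 5.6844e-05 vs Keq = 2.821 ⇒ Q<K, forward
Step 1:
                  X         E
  init       0.3922   0.01508
  Δ         -0.2234    0.2234
  eq         0.1688    0.2385
  solve Keq expr → x = 0.07447; check Q = 2.821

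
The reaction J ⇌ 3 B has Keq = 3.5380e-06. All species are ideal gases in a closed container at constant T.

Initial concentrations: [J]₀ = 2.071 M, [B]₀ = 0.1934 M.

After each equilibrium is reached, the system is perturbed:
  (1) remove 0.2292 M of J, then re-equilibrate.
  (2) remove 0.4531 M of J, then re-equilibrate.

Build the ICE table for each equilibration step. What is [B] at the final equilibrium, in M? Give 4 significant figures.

[B]_eq = 0.01724 M

Q₀ = 0.003493 vs Keq = 3.5380e-06 ⇒ Q>K, reverse
Step 1:
                    J           B
  init          2.071      0.1934
  Δ           0.05793     -0.1738
  eq            2.129      0.0196
  solve Keq expr → x = -0.05793; check Q = 3.5380e-06
Then remove 0.2292 M of J.
Step 2:
                    J           B
  init            1.9      0.0196
  Δ        2.4317e-04 -7.2952e-04
  eq              1.9     0.01887
  solve Keq expr → x = -2.4317e-04; check Q = 3.5380e-06
Then remove 0.4531 M of J.
Step 3:
                    J           B
  init          1.447     0.01887
  Δ        5.4539e-04   -0.001636
  eq            1.447     0.01724
  solve Keq expr → x = -5.4539e-04; check Q = 3.5380e-06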